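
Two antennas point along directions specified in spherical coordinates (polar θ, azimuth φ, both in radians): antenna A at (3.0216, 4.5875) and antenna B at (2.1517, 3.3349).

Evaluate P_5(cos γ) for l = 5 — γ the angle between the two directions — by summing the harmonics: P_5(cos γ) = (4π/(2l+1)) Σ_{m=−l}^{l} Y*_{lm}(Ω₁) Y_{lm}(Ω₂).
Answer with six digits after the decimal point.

-0.093201

Expand P_5 via completeness: Σ_{m} conj(Y_{5,m}) at Ω₁ times Y_{5,m} at Ω₂ —
  [-5]  conj(Y_{5,-5})(Ω₁) = (-0.000007, -0.000009) ; Y_{5,-5}(Ω₂) = (-0.107660, 0.155936) ; Δ = (0.000002, -0.000000)
  [-4]  conj(Y_{5,-4})(Ω₁) = (-0.000263, 0.000143) ; Y_{5,-4}(Ω₂) = (-0.281516, 0.274746) ; Δ = (0.000035, -0.000113)
  [-3]  conj(Y_{5,-3})(Ω₁) = (0.001709, 0.004347) ; Y_{5,-3}(Ω₂) = (-0.289166, 0.189420) ; Δ = (-0.001318, -0.000933)
  [-2]  conj(Y_{5,-2})(Ω₁) = (0.045720, -0.011663) ; Y_{5,-2}(Ω₂) = (0.058106, -0.023655) ; Δ = (0.002381, -0.001759)
  [-1]  conj(Y_{5,-1})(Ω₁) = (-0.036310, -0.289227) ; Y_{5,-1}(Ω₂) = (0.344632, -0.067462) ; Δ = (-0.032026, -0.097227)
  [+0]  conj(Y_{5,0})(Ω₁) = (-0.837206, -0.000000) ; Y_{5,0}(Ω₂) = (0.023569, 0.000000) ; Δ = (-0.019732, -0.000000)
  [+1]  conj(Y_{5,1})(Ω₁) = (0.036310, -0.289227) ; Y_{5,1}(Ω₂) = (-0.344632, -0.067462) ; Δ = (-0.032026, 0.097227)
  [+2]  conj(Y_{5,2})(Ω₁) = (0.045720, 0.011663) ; Y_{5,2}(Ω₂) = (0.058106, 0.023655) ; Δ = (0.002381, 0.001759)
  [+3]  conj(Y_{5,3})(Ω₁) = (-0.001709, 0.004347) ; Y_{5,3}(Ω₂) = (0.289166, 0.189420) ; Δ = (-0.001318, 0.000933)
  [+4]  conj(Y_{5,4})(Ω₁) = (-0.000263, -0.000143) ; Y_{5,4}(Ω₂) = (-0.281516, -0.274746) ; Δ = (0.000035, 0.000113)
  [+5]  conj(Y_{5,5})(Ω₁) = (0.000007, -0.000009) ; Y_{5,5}(Ω₂) = (0.107660, 0.155936) ; Δ = (0.000002, 0.000000)
Accumulated sum (-0.081584, 0.000000); after 4π/(2l+1) scaling, (-0.093201, 0.000000) ⇒ P_5 = -0.093201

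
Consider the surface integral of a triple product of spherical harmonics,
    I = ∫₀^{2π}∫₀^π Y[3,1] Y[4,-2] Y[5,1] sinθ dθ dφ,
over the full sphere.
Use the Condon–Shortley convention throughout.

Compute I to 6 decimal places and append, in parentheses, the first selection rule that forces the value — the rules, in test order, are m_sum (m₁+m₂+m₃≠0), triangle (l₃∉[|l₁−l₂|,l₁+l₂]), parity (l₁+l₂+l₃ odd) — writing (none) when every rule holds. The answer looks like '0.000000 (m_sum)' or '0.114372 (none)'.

0.106335 (none)

m-sum 0 ✓  L=12 even ✓  1≤5≤7 ✓
Π(2lᵢ+1) = 7×9×11 = 693
triangle coeff Δ(3,4,5) = 1/180180
Σ_t [0,2]: t=0:+1/576 t=1:−1/144 t=2:+1/576 = -1/288
(3j)²=20/1001 [(3 4 5; 0 0 0)], sign=+1
Σ_t [0,2]: t=0:+1/384 t=1:−1/720 t=2:+1/34560 = 43/34560
(3j)²=1849/180180 [(3 4 5; 1 -2 1)], sign=+1
⇒ 4πI² = 1849/13013
I = (+1)√(1849/13013/(4π)) = 0.10633465
No selection rule forces the value: the integral is nonzero (none).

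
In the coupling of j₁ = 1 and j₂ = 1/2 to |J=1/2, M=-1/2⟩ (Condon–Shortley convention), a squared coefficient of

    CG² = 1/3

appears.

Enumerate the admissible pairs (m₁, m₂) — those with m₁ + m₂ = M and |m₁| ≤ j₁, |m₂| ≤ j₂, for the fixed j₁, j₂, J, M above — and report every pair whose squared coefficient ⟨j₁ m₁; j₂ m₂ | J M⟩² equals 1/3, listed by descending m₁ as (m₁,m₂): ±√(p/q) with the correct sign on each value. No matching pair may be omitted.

(0,-1/2): +√(1/3)

Admissible pairs with m₁+m₂ = M = -1/2: (-1,1/2), (0,-1/2)
  (m₁,m₂)=(0,-1/2): CG² = 1/3, CG = +√(1/3)   ← matches the target
  (m₁,m₂)=(-1,1/2): CG² = 2/3, CG = −√(2/3)
Pairs with CG² = 1/3: (0,-1/2): +√(1/3)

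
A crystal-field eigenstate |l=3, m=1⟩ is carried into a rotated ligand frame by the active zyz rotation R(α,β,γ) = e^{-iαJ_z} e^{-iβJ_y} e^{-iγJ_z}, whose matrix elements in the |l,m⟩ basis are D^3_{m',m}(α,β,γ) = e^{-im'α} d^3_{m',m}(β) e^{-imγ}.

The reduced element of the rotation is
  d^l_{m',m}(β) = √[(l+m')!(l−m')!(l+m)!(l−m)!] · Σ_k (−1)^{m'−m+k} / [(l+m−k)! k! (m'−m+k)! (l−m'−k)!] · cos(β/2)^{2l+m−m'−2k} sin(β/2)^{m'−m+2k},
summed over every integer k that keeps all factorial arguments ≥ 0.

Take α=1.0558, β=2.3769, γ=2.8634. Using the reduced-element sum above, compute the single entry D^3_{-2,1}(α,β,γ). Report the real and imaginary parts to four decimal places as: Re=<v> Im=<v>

First d^3_{-2,1}(β=2.3769), then the phase factors e^{-i(-2)α} and e^{-i(1)γ}:
With c≡cos(β/2)=0.373098 and s≡sin(β/2)=0.927792, N=[1·120·24·2]^{1/2}=75.894664
k∈{3,4} keeps every argument non-negative
  k=3: (−1)^0·75.8947/(12)·0.3731^3·0.9278^3 = +0.262332
  k=4: (−1)^1·75.8947/(24)·0.3731^1·0.9278^5 = -0.811103
d^3_{-2,1}(2.3769) = +0.262332 -0.811103 = -0.548771
D = (-0.514825+0.857295i)·(-0.548771)·(-0.961553-0.274618i) = -0.400855+0.374786i

Re=-0.4009 Im=0.3748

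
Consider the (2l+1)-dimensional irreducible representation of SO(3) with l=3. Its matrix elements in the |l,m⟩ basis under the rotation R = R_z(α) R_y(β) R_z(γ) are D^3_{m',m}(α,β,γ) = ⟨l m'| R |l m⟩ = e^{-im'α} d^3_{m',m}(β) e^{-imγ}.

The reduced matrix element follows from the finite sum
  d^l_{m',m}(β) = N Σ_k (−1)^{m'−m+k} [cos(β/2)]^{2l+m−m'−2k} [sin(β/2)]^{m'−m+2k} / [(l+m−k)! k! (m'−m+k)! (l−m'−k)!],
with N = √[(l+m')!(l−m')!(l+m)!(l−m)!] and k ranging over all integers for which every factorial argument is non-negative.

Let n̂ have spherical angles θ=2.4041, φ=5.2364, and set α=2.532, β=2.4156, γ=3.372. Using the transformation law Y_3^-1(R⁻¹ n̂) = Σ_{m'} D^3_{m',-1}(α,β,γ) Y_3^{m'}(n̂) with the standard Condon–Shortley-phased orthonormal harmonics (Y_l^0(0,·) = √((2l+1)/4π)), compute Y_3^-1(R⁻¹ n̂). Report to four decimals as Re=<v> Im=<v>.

Need the full column D^3_{m',-1} for m'=−3..3 at α=2.5320, β=2.4156, γ=3.3720.
cos(β/2)=0.355077, sin(β/2)=0.934837
d^3_{-3,-1}: single k=2 term ⇒ +0.053803;  D = -0.001483-0.053783i
d^3_{-2,-1}: k∈[1..2] ⇒ +0.016686 -0.231316 = -0.214630;  D = +0.117984-0.179292i
d^3_{-1,-1}: k∈[0..2] ⇒ +0.002004 -0.111135 +0.577750 = +0.468619;  D = +0.435331-0.173466i
d^3_{0,-1}: k∈[0..2] ⇒ -0.018278 +0.380090 -0.878199 = -0.516387;  D = +0.502740+0.117929i
d^3_{1,-1}: k∈[0..2] ⇒ +0.083351 -0.770333 +0.667445 = -0.019537;  D = -0.013040-0.014548i
d^3_{2,-1}: k∈[0..1] ⇒ -0.231316 +0.801682 = +0.570366;  D = -0.068961-0.566182i
d^3_{3,-1}: single k=0 term ⇒ +0.372936;  D = -0.174983+0.329336i
Y_3^{m'}(θ=2.4041,φ=5.2364) and Σ D·Y over m':
  (-0.0015-0.0538i)·(-0.1269+0.0002i)  (+0.1180-0.1793i)·(+0.1708-0.2964i)  (+0.4353-0.1735i)·(+0.1891+0.3272i)  (+0.5027+0.1179i)·(+0.0720+0.0000i)  (-0.0130-0.0145i)·(-0.1891+0.3272i)  (-0.0690-0.5662i)·(+0.1708+0.2964i)  (-0.1750+0.3293i)·(+0.1269+0.0002i)
Y_3^-1(R⁻¹ n̂) = +0.283510-0.017501i

Re=0.2835 Im=-0.0175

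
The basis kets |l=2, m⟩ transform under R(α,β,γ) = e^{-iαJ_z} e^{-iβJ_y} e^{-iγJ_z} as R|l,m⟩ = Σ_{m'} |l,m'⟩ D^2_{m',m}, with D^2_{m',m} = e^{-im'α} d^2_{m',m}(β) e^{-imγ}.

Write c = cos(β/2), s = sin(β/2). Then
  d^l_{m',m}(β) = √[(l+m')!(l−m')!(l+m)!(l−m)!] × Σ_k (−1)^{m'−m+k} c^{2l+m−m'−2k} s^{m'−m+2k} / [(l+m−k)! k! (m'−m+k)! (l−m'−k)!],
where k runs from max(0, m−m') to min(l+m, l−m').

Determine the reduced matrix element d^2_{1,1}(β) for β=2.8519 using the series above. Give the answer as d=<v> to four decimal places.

d=-0.0608

d^2_{1,1}(β=2.8519) via the finite sum:
Half-angle: c=0.144340, s=0.989528. N=√(6·1·6·1)=6.000000
k∈{0,1} keeps every argument non-negative
  k=0: (−1)^0·6.0000/(6)·0.1443^4·0.9895^0 = +0.000434
  k=1: (−1)^1·6.0000/(2)·0.1443^2·0.9895^2 = -0.061200
d^2_{1,1}(2.8519) = +0.000434 -0.061200 = -0.060766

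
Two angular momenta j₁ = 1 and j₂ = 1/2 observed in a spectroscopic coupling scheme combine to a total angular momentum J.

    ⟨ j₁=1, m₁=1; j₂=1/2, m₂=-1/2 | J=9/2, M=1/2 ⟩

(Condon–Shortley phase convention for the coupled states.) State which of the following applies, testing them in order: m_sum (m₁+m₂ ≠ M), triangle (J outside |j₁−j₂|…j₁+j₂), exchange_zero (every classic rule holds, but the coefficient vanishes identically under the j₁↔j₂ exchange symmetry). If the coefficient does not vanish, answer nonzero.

m-sum: m₁+m₂ = 1+(-1/2) = 1/2, M = 1/2  ✓
triangle: need |j₁−j₂| ≤ J ≤ j₁+j₂, i.e. J ∈ [1/2, 3/2]; J = 9/2 is outside ✗ ⇒ coefficient is 0

triangle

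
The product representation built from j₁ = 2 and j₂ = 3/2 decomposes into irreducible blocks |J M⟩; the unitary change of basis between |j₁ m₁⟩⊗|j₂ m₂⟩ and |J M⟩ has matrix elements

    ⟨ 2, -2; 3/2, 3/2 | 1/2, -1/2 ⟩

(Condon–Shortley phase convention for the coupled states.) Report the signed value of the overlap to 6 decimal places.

j₁+j₂−J=3  J+j₁−j₂=1  J−j₁+j₂=0  j₁+j₂+J+1=5
(j₁±m₁, j₂±m₂, J±M) = (0,4,3,0,0,1)
P² = 72/5
sum k=3..3:
  [3] −1/6 = -1/6
S = -1/6
C² = P²·S² = 2/5 ; C = -0.632456

−√(2/5) ≈ -0.632456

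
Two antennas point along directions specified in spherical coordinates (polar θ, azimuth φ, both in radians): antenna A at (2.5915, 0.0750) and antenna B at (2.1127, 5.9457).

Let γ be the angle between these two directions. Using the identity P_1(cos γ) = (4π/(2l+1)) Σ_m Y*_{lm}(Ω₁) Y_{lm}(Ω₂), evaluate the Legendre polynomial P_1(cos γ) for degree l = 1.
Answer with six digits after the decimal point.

Expand P_1 via completeness: Σ_{m} conj(Y_{1,m}) at Ω₁ times Y_{1,m} at Ω₂ —
  term(m=-1) = 0.04898 + 0.02143j   from Y*(Ω₁)=0.18010 + 0.01353j, Y(Ω₂)=0.27930 + 0.09801j
  term(m=+0) = 0.10497 + 0.00000j   from Y*(Ω₁)=-0.41652 + 0.00000j, Y(Ω₂)=-0.25201 + 0.00000j
  term(m=+1) = 0.04898 - 0.02143j   from Y*(Ω₁)=-0.18010 + 0.01353j, Y(Ω₂)=-0.27930 + 0.09801j
Total Σ_m = 0.20292 + 0.00000j. Multiply by 4.188790: 0.84998 + 0.00000j. P_1(cos γ) = 0.849984

0.849984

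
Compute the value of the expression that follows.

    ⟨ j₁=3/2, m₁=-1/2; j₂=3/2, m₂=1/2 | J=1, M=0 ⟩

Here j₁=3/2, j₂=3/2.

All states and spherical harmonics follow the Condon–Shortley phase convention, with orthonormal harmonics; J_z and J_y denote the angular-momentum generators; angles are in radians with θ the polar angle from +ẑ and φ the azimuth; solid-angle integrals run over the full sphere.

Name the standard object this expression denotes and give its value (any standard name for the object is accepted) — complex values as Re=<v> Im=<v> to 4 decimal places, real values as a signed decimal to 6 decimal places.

This is a Clebsch–Gordan (vector-coupling) coefficient.
j₁+j₂−J=2  J+j₁−j₂=1  J−j₁+j₂=1  j₁+j₂+J+1=5
(j₁±m₁, j₂±m₂, J±M) = (1,2,2,1,1,1)
P² = 1/5
sum k=1..2:
  [1] −1/1 = -1
  [2] +1/2 = 1/2
S = -1/2
C² = P²·S² = 1/20 ; C = -0.223607

Clebsch–Gordan coefficient, −√(1/20) ≈ -0.223607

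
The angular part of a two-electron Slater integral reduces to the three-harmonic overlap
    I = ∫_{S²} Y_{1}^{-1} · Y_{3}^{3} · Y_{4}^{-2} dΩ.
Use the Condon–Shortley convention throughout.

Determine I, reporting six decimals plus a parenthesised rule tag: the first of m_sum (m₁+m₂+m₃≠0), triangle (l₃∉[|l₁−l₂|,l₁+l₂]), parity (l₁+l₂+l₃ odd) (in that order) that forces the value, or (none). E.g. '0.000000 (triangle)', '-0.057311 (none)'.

Checks pass: Σm=0; 8 even; l₃=4∈[2,4].
(2·1+1)(2·3+1)(2·4+1) = 189
Δ: 0! 2! 6! / 9! → 1/252
sum: t=0:+1/36 = 1/36
3j²(1 3 4; 0 0 0) = Δ·Π!·Σ² = 4/63  (sign +1)
sum: t=0:+1/1440 = 1/1440
3j²(1 3 4; -1 3 -2) = Δ·Π!·Σ² = 1/252  (sign +1)
combine: 4πI² = 189·4/63·1/252 = 1/21
take √, sign +1: I = 0.06155813
No selection rule forces the value: the integral is nonzero (none).

0.061558 (none)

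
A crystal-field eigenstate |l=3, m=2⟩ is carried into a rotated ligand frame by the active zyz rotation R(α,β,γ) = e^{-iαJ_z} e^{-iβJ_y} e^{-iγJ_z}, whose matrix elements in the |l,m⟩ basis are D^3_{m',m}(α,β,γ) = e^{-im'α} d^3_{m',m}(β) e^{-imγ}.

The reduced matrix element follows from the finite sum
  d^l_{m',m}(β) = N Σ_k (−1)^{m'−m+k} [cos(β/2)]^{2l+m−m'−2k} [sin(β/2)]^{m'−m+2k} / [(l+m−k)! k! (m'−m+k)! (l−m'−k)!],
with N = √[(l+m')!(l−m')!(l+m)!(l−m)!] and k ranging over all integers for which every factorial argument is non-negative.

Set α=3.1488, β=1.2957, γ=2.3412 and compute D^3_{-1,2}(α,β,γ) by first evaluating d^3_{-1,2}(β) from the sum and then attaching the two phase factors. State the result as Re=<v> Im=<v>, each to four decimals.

Re=0.0187 Im=-0.5025

First d^3_{-1,2}(β=1.2957), then the phase factors e^{-i(-1)α} and e^{-i(2)γ}:
c=cos(1.295700/2)=0.797383, s=sin(1.295700/2)=0.603473; N=√[2·24·120·1]=75.894664
Admissible k: 3..4 (factorial args all ≥0)
  k=3: (−1)^0·75.8947/(12)·0.7974^3·0.6035^3 = +0.704702
  k=4: (−1)^1·75.8947/(24)·0.7974^1·0.6035^5 = -0.201817
d^3_{-1,2}(1.2957) = +0.704702 -0.201817 = +0.502885
Phases: e^{-i·(-1)·3.1488}=-0.999974-0.007207i, e^{-i·(2)·2.3412}=-0.029984+0.999550i ⇒ D=+0.018701-0.502537i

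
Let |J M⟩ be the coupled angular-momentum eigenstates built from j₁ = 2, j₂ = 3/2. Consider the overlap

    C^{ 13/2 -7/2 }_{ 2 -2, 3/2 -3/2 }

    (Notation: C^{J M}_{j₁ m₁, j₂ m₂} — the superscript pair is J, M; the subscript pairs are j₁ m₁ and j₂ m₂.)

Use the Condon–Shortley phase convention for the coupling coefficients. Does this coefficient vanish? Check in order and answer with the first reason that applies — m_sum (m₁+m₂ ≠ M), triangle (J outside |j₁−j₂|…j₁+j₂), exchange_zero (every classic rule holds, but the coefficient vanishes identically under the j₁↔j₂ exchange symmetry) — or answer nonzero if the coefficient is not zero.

m-sum: m₁+m₂ = -2+(-3/2) = -7/2, M = -7/2  ✓
triangle: need |j₁−j₂| ≤ J ≤ j₁+j₂, i.e. J ∈ [1/2, 7/2]; J = 13/2 is outside ✗ ⇒ coefficient is 0

triangle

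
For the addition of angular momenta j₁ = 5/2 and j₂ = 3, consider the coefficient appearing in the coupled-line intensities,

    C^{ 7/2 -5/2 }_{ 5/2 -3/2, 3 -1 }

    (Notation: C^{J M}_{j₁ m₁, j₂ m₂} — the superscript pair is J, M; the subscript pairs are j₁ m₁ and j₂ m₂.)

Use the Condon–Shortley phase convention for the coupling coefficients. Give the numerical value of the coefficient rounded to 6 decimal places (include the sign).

triangle: 2!·3!·4!/10! = 288/3628800
(j±m)!: 1!·4!·2!·4!·1!·6! = 829440
prefactor² = (2J+1)·Δ·N² = 18432/35
  k=1: −1/(1!·1!·3!·1!·0!·3!) = -1/36
  k=2: +1/(2!·0!·2!·0!·1!·4!) = 1/96
Σ = -5/288  ⇒  CG² = 18432/35·(-5/288)² = 10/63
CG = −√(10/63) = -0.398410

-0.398410  (= −√(10/63))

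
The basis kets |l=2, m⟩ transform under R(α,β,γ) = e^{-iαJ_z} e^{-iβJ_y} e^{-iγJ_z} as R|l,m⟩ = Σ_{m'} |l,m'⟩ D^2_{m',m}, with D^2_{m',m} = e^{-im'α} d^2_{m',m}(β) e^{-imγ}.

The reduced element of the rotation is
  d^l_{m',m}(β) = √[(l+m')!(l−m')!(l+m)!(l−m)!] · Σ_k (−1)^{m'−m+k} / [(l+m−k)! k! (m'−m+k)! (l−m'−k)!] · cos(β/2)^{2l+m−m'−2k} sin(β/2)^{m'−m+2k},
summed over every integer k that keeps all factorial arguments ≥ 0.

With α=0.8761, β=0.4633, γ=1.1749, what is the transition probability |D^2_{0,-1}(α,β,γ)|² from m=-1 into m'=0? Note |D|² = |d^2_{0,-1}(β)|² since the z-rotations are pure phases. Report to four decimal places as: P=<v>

First d^2_{0,-1}(β=0.4633), then the phase factors e^{-i(0)α} and e^{-i(-1)γ}:
c=cos(0.463300/2)=0.973289, s=sin(0.463300/2)=0.229584; N=√[2·2·1·6]=4.898979
k∈{0,1} keeps every argument non-negative
  k=0: (−1)^1·4.8990/(2)·0.9733^3·0.2296^1 = -0.518492
  k=1: (−1)^2·4.8990/(2)·0.9733^1·0.2296^3 = +0.028850
d^2_{0,-1}(0.4633) = -0.518492 +0.028850 = -0.489642
|D^2_{0,-1}|² = |d^2_{0,-1}(β)|² = (-0.489642)² = 0.239750 (the z-rotation phases have unit modulus)

P=0.2397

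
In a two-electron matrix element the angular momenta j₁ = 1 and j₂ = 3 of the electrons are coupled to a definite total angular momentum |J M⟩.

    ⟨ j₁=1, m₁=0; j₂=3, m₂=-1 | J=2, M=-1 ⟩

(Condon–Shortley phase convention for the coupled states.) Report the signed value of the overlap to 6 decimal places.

−√(8/21) = -0.617213

√[5·2!0!4!/7! · 1!1!2!4!1!3!] = √(96/7)
  +(−1)^1/∏(1,1,0,1,0,3)! = -1/6  (running -1/6)
⟨..|..⟩ = √(96/7)·(-1/6) = -0.617213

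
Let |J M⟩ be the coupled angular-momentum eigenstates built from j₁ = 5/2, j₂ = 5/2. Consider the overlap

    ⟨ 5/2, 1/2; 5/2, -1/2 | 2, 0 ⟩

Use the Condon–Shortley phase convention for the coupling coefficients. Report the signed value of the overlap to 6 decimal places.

-0.436436

j₁+j₂−J=3  J+j₁−j₂=2  J−j₁+j₂=2  j₁+j₂+J+1=8
(j₁±m₁, j₂±m₂, J±M) = (3,2,2,3,2,2)
P² = 12/7
sum k=0..2:
  [0] +1/24 = 1/24
  [1] −1/2 = -1/2
  [2] +1/8 = 1/8
S = -1/3
C² = P²·S² = 4/21 ; C = -0.436436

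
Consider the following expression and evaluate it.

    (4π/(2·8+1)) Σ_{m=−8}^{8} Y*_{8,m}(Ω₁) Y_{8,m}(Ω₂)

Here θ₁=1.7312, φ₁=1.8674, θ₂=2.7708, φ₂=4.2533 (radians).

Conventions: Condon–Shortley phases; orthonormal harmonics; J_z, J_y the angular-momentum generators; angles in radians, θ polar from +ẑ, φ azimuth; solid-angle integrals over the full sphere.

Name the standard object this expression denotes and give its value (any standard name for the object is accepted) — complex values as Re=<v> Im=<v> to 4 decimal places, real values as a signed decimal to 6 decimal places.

Legendre polynomial (addition theorem), +0.159299

This sum is the spherical-harmonic addition theorem: it equals the Legendre polynomial P_l(cos γ) of the angle γ between the two directions.
Term-by-term m-sum for l=8 (normalisation 4π/17 = 0.739198):
  [-8]  conj(Y_{8,-8})(Ω₁) = (-0.334095, 0.323161) ; Y_{8,-8}(Ω₂) = (-0.000132, -0.000078) ; Δ = (0.000069, -0.000017)
  [-7]  conj(Y_{8,-7})(Ω₁) = (-0.263204, -0.145650) ; Y_{8,-7}(Ω₂) = (0.000113, -0.001572) ; Δ = (-0.000259, 0.000397)
  [-6]  conj(Y_{8,-6})(Ω₁) = (-0.044582, 0.210378) ; Y_{8,-6}(Ω₂) = (0.009492, -0.003869) ; Δ = (0.000391, 0.002169)
  [-5]  conj(Y_{8,-5})(Ω₁) = (-0.317434, 0.027936) ; Y_{8,-5}(Ω₂) = (0.035557, 0.031479) ; Δ = (-0.012166, -0.008999)
  [-4]  conj(Y_{8,-4})(Ω₁) = (0.045663, 0.112886) ; Y_{8,-4}(Ω₂) = (-0.042039, 0.154566) ; Δ = (-0.019368, 0.002312)
  [-3]  conj(Y_{8,-3})(Ω₁) = (-0.246298, 0.199574) ; Y_{8,-3}(Ω₂) = (-0.374197, 0.073336) ; Δ = (0.077528, -0.092742)
  [-2]  conj(Y_{8,-2})(Ω₁) = (0.064860, 0.043729) ; Y_{8,-2}(Ω₂) = (-0.347146, -0.454175) ; Δ = (-0.002655, -0.044638)
  [-1]  conj(Y_{8,-1})(Ω₁) = (-0.091735, 0.300161) ; Y_{8,-1}(Ω₂) = (0.147439, -0.298269) ; Δ = (0.076003, 0.071617)
  [+0]  conj(Y_{8,0})(Ω₁) = (0.065161, -0.000000) ; Y_{8,0}(Ω₂) = (-0.361938, 0.000000) ; Δ = (-0.023584, 0.000000)
  [+1]  conj(Y_{8,1})(Ω₁) = (0.091735, 0.300161) ; Y_{8,1}(Ω₂) = (-0.147439, -0.298269) ; Δ = (0.076003, -0.071617)
  [+2]  conj(Y_{8,2})(Ω₁) = (0.064860, -0.043729) ; Y_{8,2}(Ω₂) = (-0.347146, 0.454175) ; Δ = (-0.002655, 0.044638)
  [+3]  conj(Y_{8,3})(Ω₁) = (0.246298, 0.199574) ; Y_{8,3}(Ω₂) = (0.374197, 0.073336) ; Δ = (0.077528, 0.092742)
  [+4]  conj(Y_{8,4})(Ω₁) = (0.045663, -0.112886) ; Y_{8,4}(Ω₂) = (-0.042039, -0.154566) ; Δ = (-0.019368, -0.002312)
  [+5]  conj(Y_{8,5})(Ω₁) = (0.317434, 0.027936) ; Y_{8,5}(Ω₂) = (-0.035557, 0.031479) ; Δ = (-0.012166, 0.008999)
  [+6]  conj(Y_{8,6})(Ω₁) = (-0.044582, -0.210378) ; Y_{8,6}(Ω₂) = (0.009492, 0.003869) ; Δ = (0.000391, -0.002169)
  [+7]  conj(Y_{8,7})(Ω₁) = (0.263204, -0.145650) ; Y_{8,7}(Ω₂) = (-0.000113, -0.001572) ; Δ = (-0.000259, -0.000397)
  [+8]  conj(Y_{8,8})(Ω₁) = (-0.334095, -0.323161) ; Y_{8,8}(Ω₂) = (-0.000132, 0.000078) ; Δ = (0.000069, 0.000017)
Σ over m = (0.215502, 0.000000); ×(4π/17) → (0.159299, 0.000000). Real part: 0.159299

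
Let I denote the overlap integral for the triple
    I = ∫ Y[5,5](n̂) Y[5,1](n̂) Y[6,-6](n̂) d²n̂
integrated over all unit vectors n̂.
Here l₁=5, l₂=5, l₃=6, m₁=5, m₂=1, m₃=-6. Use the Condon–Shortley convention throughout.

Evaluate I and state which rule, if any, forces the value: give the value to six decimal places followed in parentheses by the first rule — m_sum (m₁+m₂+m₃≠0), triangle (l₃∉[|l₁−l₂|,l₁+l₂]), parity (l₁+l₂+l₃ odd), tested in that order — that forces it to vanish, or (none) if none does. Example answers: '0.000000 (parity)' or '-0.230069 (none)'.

Checks pass: Σm=0; 16 even; l₃=6∈[0,10].
(2·5+1)(2·5+1)(2·6+1) = 1573
Δ: 4! 6! 6! / 17! → 1/28588560
sum: t=0:+1/345600 t=1:−1/13824 t=2:+1/5184 t=3:−1/13824 t=4:+1/345600 = 7/129600
3j²(5 5 6; 0 0 0) = Δ·Π!·Σ² = 80/7293  (sign +1)
sum: t=0:+1/12441600 = 1/12441600
3j²(5 5 6; 5 1 -6) = Δ·Π!·Σ² = 3/442  (sign +1)
combine: 4πI² = 1573·80/7293·3/442 = 440/3757
take √, sign +1: I = 0.09653856
No selection rule forces the value: the integral is nonzero (none).

0.096539 (none)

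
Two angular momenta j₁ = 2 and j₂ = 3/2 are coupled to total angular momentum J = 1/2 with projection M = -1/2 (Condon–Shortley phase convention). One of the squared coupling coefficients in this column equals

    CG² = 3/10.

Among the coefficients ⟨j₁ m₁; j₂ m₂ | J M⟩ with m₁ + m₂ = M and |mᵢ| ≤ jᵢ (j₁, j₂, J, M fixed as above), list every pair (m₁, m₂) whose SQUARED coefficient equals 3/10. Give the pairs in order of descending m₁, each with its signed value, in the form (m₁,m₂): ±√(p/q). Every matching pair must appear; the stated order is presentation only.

(-1,1/2): +√(3/10)

Admissible pairs with m₁+m₂ = M = -1/2: (-2,3/2), (-1,1/2), (0,-1/2), (1,-3/2)
  (m₁,m₂)=(1,-3/2): CG² = 1/10, CG = +√(1/10)
  (m₁,m₂)=(0,-1/2): CG² = 1/5, CG = −√(1/5)
  (m₁,m₂)=(-1,1/2): CG² = 3/10, CG = +√(3/10)   ← matches the target
  (m₁,m₂)=(-2,3/2): CG² = 2/5, CG = −√(2/5)
Pairs with CG² = 3/10: (-1,1/2): +√(3/10)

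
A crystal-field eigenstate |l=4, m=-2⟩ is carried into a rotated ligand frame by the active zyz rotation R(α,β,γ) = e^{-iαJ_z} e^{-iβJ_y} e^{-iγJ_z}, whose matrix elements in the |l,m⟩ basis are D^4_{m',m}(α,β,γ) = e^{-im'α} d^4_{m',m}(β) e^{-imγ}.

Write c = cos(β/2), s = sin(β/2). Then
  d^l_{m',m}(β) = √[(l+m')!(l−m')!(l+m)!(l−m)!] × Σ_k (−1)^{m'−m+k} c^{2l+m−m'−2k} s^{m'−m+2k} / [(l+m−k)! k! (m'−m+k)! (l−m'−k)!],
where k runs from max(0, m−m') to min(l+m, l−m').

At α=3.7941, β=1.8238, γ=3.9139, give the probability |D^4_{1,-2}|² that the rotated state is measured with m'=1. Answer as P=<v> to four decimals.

D^4_{1,-2}(3.7941,1.8238,3.9139) = e^{-i·1·3.7941}·d^4_{1,-2}(1.8238)·e^{-i·-2·3.9139}. Compute d first:
Half-angle: c=0.612245, s=0.790668. N=√(120·6·2·720)=1018.233765
k: max(0,(-2)−(1))=0 … min(4+(-2),4−(1))=2
  k=0: (−1)^3·1018.2338/(72)·0.6122^5·0.7907^3 = -0.601344
  k=1: (−1)^4·1018.2338/(48)·0.6122^3·0.7907^5 = +1.504365
  k=2: (−1)^5·1018.2338/(240)·0.6122^1·0.7907^7 = -0.501790
d^4_{1,-2}(1.8238) = -0.601344 +1.504365 -0.501790 = +0.401231
|D^4_{1,-2}|² = |d^4_{1,-2}(β)|² = (+0.401231)² = 0.160986 (the z-rotation phases have unit modulus)

P=0.1610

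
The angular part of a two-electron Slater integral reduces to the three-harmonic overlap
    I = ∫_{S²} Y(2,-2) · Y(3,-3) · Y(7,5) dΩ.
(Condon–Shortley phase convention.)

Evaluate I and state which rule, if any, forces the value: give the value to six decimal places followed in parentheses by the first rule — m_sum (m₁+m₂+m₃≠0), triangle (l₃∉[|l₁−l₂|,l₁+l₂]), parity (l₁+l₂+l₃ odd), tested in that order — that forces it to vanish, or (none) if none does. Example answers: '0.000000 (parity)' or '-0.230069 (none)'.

l₃=7 ∉ [1,5] — triangle fails ⇒ I = 0

0.000000 (triangle)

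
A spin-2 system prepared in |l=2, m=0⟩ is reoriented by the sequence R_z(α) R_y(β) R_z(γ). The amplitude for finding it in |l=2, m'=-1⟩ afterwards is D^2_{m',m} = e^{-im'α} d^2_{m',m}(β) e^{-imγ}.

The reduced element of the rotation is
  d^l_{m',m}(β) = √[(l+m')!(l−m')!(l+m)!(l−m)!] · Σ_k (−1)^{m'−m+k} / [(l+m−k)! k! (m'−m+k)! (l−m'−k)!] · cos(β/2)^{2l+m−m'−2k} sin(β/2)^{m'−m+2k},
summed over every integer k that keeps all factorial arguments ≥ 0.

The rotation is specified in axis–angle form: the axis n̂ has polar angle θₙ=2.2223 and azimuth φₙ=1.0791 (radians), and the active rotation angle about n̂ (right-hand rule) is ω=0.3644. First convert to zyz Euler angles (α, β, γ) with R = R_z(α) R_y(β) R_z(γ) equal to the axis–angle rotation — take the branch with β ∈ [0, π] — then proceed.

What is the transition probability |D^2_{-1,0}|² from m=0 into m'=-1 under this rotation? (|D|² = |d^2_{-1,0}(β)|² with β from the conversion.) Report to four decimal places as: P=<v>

P=0.1121

Axis–angle → zyz. n̂ = (sinθₙcosφₙ, sinθₙsinφₙ, cosθₙ) = (+0.375419, +0.700971, -0.606383), ω = 0.3644.
R = I cosω + sinω [n̂]ₓ + (1−cosω) n̂n̂ᵀ gives
  R = [+0.943592, +0.233388, +0.234870; -0.198828, +0.966602, -0.161705; -0.264766, +0.105885, +0.958482]
β = atan2(√(R₁₃²+R₂₃²), R₃₃) = 0.289167; α = atan2(R₂₃, R₁₃) mod 2π = 5.680228; γ = atan2(R₃₂, −R₃₁) mod 2π = 0.380436
First d^2_{-1,0}(β=0.2892), then the phase factors e^{-i(-1)α} and e^{-i(0)γ}:
Half-angle: c=0.989566, s=0.144080. N=√(1·6·2·2)=4.898979
Admissible k: 1..2 (factorial args all ≥0)
  k=1: (−1)^0·4.8990/(2)·0.9896^3·0.1441^1 = +0.341991
  k=2: (−1)^1·4.8990/(2)·0.9896^1·0.1441^3 = -0.007250
d^2_{-1,0}(0.2892) = +0.341991 -0.007250 = +0.334741
|D^2_{-1,0}|² = |d^2_{-1,0}(β)|² = (+0.334741)² = 0.112051 (the z-rotation phases have unit modulus)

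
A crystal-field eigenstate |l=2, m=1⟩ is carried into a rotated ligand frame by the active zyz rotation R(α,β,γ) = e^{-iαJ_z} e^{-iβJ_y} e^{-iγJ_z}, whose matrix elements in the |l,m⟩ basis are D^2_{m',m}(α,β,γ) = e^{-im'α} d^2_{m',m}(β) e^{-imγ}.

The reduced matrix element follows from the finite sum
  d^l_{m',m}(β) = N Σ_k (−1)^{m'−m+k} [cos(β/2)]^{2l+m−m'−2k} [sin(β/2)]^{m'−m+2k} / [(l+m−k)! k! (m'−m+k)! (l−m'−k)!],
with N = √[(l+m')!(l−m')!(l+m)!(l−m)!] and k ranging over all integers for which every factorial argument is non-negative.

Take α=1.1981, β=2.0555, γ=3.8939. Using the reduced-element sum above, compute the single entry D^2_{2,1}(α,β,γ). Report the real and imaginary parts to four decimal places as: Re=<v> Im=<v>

First d^2_{2,1}(β=2.0555), then the phase factors e^{-i(2)α} and e^{-i(1)γ}:
With c≡cos(β/2)=0.516746 and s≡sin(β/2)=0.856138, N=[24·1·6·1]^{1/2}=12.000000
k: max(0,(1)−(2))=0 … min(2+(1),2−(2))=0
  k=0: (−1)^1·12.0000/(6)·0.5167^3·0.8561^1 = -0.236269
d^2_{2,1}(2.0555) = -0.236269
D = (-0.734822-0.678260i)·(-0.236269)·(-0.730114+0.683325i) = -0.236263+0.001634i

Re=-0.2363 Im=0.0016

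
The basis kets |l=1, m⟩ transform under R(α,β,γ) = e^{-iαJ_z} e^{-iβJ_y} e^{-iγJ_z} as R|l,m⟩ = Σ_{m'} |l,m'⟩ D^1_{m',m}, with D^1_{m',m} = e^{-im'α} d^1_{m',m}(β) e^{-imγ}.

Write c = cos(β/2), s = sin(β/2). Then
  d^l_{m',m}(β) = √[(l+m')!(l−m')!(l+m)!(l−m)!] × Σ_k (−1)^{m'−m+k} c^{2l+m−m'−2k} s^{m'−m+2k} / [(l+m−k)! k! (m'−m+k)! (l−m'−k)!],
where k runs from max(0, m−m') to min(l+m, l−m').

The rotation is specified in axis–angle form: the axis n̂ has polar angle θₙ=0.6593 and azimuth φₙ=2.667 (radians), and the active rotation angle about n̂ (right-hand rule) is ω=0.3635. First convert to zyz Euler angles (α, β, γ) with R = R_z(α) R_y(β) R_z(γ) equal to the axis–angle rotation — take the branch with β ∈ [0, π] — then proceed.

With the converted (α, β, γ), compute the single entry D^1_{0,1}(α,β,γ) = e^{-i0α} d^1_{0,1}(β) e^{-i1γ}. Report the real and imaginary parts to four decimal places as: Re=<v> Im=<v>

Axis–angle → zyz. n̂ = (sinθₙcosφₙ, sinθₙsinφₙ, cosθₙ) = (-0.544863, +0.279927, +0.790421), ω = 0.3635.
R = I cosω + sinω [n̂]ₓ + (1−cosω) n̂n̂ᵀ gives
  R = [+0.954057, -0.290999, +0.071387; +0.271066, +0.939778, +0.208182; -0.127668, -0.179267, +0.975481]
β = atan2(√(R₁₃²+R₂₃²), R₃₃) = 0.221898; α = atan2(R₂₃, R₁₃) mod 2π = 1.240457; γ = atan2(R₃₂, −R₃₁) mod 2π = 5.331235
D^1_{0,1}(1.2405,0.2219,5.3312) = e^{-i·0·1.2405}·d^1_{0,1}(0.2219)·e^{-i·1·5.3312}. Compute d first:
With c≡cos(β/2)=0.993851 and s≡sin(β/2)=0.110722, N=[1·1·2·1]^{1/2}=1.414214
The bounds max(0,m−m')=1 and min(l+m,l−m')=1 give 1 term
  k=1: (−1)^0·1.4142/(1)·0.9939^1·0.1107^1 = +0.155621
d^1_{0,1}(0.2219) = +0.155621
Phases: e^{-i·(0)·1.2405}=+1.000000+0.000000i, e^{-i·(1)·5.3312}=+0.580095+0.814549i ⇒ D=+0.090275+0.126761i

Re=0.0903 Im=0.1268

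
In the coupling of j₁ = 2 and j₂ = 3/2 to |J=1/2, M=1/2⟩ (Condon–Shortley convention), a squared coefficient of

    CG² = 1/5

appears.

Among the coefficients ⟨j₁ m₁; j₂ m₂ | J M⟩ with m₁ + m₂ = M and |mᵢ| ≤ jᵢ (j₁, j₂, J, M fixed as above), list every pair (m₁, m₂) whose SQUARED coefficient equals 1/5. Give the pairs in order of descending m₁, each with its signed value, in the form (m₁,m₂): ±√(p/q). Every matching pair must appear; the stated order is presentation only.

Admissible pairs with m₁+m₂ = M = 1/2: (-1,3/2), (0,1/2), (1,-1/2), (2,-3/2)
  (m₁,m₂)=(2,-3/2): CG² = 2/5, CG = +√(2/5)
  (m₁,m₂)=(1,-1/2): CG² = 3/10, CG = −√(3/10)
  (m₁,m₂)=(0,1/2): CG² = 1/5, CG = +√(1/5)   ← matches the target
  (m₁,m₂)=(-1,3/2): CG² = 1/10, CG = −√(1/10)
Pairs with CG² = 1/5: (0,1/2): +√(1/5)

(0,1/2): +√(1/5)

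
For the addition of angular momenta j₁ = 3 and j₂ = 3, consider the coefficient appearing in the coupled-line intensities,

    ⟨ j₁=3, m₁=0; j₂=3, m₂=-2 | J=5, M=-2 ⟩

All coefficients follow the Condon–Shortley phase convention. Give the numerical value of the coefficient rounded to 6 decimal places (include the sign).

+0.577350  (= +√(1/3))

j₁+j₂−J=1  J+j₁−j₂=5  J−j₁+j₂=5  j₁+j₂+J+1=12
(j₁±m₁, j₂±m₂, J±M) = (3,3,1,5,3,7)
P² = 43200
sum k=0..1:
  [0] +1/288 = 1/288
  [1] −1/1440 = -1/1440
S = 1/360
C² = P²·S² = 1/3 ; C = +0.577350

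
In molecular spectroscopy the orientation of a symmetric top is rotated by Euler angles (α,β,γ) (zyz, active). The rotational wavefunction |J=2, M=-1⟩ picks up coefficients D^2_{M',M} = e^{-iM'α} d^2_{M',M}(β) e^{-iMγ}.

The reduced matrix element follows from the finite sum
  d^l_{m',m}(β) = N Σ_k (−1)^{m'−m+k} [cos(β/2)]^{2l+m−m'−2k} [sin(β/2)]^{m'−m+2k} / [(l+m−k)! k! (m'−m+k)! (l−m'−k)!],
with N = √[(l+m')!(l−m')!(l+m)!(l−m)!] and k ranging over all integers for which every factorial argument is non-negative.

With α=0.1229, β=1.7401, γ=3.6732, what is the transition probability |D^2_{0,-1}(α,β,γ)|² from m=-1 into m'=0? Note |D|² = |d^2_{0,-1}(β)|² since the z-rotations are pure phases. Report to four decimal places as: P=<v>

First d^2_{0,-1}(β=1.7401), then the phase factors e^{-i(0)α} and e^{-i(-1)γ}:
Half-angle: c=0.644788, s=0.764361. N=√(2·2·1·6)=4.898979
The bounds max(0,m−m')=0 and min(l+m,l−m')=1 give 2 terms
  k=0: (−1)^1·4.8990/(2)·0.6448^3·0.7644^1 = -0.501910
  k=1: (−1)^2·4.8990/(2)·0.6448^1·0.7644^3 = +0.705324
d^2_{0,-1}(1.7401) = -0.501910 +0.705324 = +0.203414
|D^2_{0,-1}|² = |d^2_{0,-1}(β)|² = (+0.203414)² = 0.041377 (the z-rotation phases have unit modulus)

P=0.0414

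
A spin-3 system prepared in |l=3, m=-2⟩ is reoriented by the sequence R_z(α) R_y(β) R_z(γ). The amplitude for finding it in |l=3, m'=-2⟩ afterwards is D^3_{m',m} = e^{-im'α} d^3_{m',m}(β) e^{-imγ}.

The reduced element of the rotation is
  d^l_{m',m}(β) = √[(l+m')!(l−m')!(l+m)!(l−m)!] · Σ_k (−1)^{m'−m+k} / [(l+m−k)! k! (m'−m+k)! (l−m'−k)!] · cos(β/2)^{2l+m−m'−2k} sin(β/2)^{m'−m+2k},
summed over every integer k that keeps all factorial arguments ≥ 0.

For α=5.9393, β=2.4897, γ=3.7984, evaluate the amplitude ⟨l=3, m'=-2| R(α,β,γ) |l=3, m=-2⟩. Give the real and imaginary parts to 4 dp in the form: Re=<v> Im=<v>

D^3_{-2,-2}(5.9393,2.4897,3.7984) = e^{-i·-2·5.9393}·d^3_{-2,-2}(2.4897)·e^{-i·-2·3.7984}. Compute d first:
Half-angle: c=0.320205, s=0.947348. N=√(1·120·1·120)=120.000000
k∈{0,1} keeps every argument non-negative
  k=0: (−1)^0·120.0000/(120)·0.3202^6·0.9473^0 = +0.001078
  k=1: (−1)^1·120.0000/(24)·0.3202^4·0.9473^2 = -0.047174
d^3_{-2,-2}(2.4897) = +0.001078 -0.047174 = -0.046096
D = (+0.772663-0.634816i)·(-0.046096)·(+0.254356+0.967111i) = -0.037360-0.027002i

Re=-0.0374 Im=-0.0270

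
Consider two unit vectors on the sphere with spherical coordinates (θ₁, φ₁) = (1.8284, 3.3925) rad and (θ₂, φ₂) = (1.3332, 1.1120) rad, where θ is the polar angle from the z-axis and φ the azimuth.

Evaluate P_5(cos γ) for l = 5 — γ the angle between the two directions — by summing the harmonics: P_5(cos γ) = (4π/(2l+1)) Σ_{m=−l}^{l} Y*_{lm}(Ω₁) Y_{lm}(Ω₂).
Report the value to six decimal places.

Term-by-term m-sum for l=5 (normalisation 4π/11 = 1.142397):
  [-5]  conj(Y_{5,-5})(Ω₁) = -0.12206 - 0.37298j ; Y_{5,-5}(Ω₂) = 0.30175 + 0.26636j ; Δ = 0.06252 - 0.14506j
  [-4]  conj(Y_{5,-4})(Ω₁) = -0.17566 - 0.27576j ; Y_{5,-4}(Ω₂) = -0.08055 + 0.29753j ; Δ = 0.09620 - 0.03005j
  [-3]  conj(Y_{5,-3})(Ω₁) = 0.09494 + 0.08893j ; Y_{5,-3}(Ω₂) = 0.15625 - 0.03076j ; Δ = 0.01757 + 0.01097j
  [-2]  conj(Y_{5,-2})(Ω₁) = 0.28504 + 0.15639j ; Y_{5,-2}(Ω₂) = 0.19093 + 0.24950j ; Δ = 0.01540 + 0.10098j
  [-1]  conj(Y_{5,-1})(Ω₁) = -0.05394 - 0.01383j ; Y_{5,-1}(Ω₂) = 0.03982 - 0.08062j ; Δ = -0.00326 + 0.00380j
  [+0]  conj(Y_{5,0})(Ω₁) = -0.31946 + 0.00000j ; Y_{5,0}(Ω₂) = 0.31147 + 0.00000j ; Δ = -0.09950 + 0.00000j
  [+1]  conj(Y_{5,1})(Ω₁) = 0.05394 - 0.01383j ; Y_{5,1}(Ω₂) = -0.03982 - 0.08062j ; Δ = -0.00326 - 0.00380j
  [+2]  conj(Y_{5,2})(Ω₁) = 0.28504 - 0.15639j ; Y_{5,2}(Ω₂) = 0.19093 - 0.24950j ; Δ = 0.01540 - 0.10098j
  [+3]  conj(Y_{5,3})(Ω₁) = -0.09494 + 0.08893j ; Y_{5,3}(Ω₂) = -0.15625 - 0.03076j ; Δ = 0.01757 - 0.01097j
  [+4]  conj(Y_{5,4})(Ω₁) = -0.17566 + 0.27576j ; Y_{5,4}(Ω₂) = -0.08055 - 0.29753j ; Δ = 0.09620 + 0.03005j
  [+5]  conj(Y_{5,5})(Ω₁) = 0.12206 - 0.37298j ; Y_{5,5}(Ω₂) = -0.30175 + 0.26636j ; Δ = 0.06252 + 0.14506j
Accumulated sum 0.27735 + 0.00000j; after 4π/(2l+1) scaling, 0.31685 + 0.00000j ⇒ P_5 = 0.316845

0.316845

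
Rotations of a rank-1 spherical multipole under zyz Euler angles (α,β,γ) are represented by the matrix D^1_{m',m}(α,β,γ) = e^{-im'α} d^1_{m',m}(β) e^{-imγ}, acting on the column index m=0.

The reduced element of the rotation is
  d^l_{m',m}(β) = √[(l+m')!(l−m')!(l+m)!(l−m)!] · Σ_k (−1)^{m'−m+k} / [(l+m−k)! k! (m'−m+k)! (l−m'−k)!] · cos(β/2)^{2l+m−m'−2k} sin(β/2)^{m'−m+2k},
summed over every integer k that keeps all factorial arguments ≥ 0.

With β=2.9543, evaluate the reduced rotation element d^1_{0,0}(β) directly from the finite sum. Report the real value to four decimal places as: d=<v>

d^1_{0,0}(β=2.9543) via the finite sum:
Half-angle: c=0.093510, s=0.995618. N=√(1·1·1·1)=1.000000
k∈{0,1} keeps every argument non-negative
  k=0: (−1)^0·1.0000/(1)·0.0935^2·0.9956^0 = +0.008744
  k=1: (−1)^1·1.0000/(1)·0.0935^0·0.9956^2 = -0.991256
d^1_{0,0}(2.9543) = +0.008744 -0.991256 = -0.982512

d=-0.9825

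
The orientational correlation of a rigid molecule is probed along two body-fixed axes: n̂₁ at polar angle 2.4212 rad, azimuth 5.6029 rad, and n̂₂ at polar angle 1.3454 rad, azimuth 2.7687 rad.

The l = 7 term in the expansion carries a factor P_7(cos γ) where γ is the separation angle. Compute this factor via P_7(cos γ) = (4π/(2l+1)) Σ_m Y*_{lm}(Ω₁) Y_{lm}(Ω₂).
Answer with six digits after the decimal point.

Term-by-term m-sum for l=7 (normalisation 4π/15 = 0.837758):
  m=-7: Y*=+0.001348+0.027152i  Y=+0.360321-0.211769i  product +0.006236+0.009498i
  m=-6: Y*=+0.068336-0.093591i  Y=-0.221698+0.281818i  product +0.011226+0.040007i
  m=-5: Y*=-0.280991+0.074700i  Y=-0.032767+0.108352i  product +0.001113-0.032894i
  m=-4: Y*=+0.414081+0.185141i  Y=-0.027540-0.346892i  product +0.052820-0.148740i
  m=-3: Y*=-0.163163-0.321162i  Y=-0.002692-0.005542i  product -0.001341+0.001769i
  m=-2: Y*=+0.016124-0.075566i  Y=+0.240667+0.222317i  product +0.020680-0.014602i
  m=-1: Y*=-0.306720+0.248178i  Y=-0.032561-0.012738i  product +0.013148-0.004174i
  m=+0: Y*=+0.044258-0.000000i  Y=-0.319590+0.000000i  product -0.014144+0.000000i
  m=+1: Y*=+0.306720+0.248178i  Y=+0.032561-0.012738i  product +0.013148+0.004174i
  m=+2: Y*=+0.016124+0.075566i  Y=+0.240667-0.222317i  product +0.020680+0.014602i
  m=+3: Y*=+0.163163-0.321162i  Y=+0.002692-0.005542i  product -0.001341-0.001769i
  m=+4: Y*=+0.414081-0.185141i  Y=-0.027540+0.346892i  product +0.052820+0.148740i
  m=+5: Y*=+0.280991+0.074700i  Y=+0.032767+0.108352i  product +0.001113+0.032894i
  m=+6: Y*=+0.068336+0.093591i  Y=-0.221698-0.281818i  product +0.011226-0.040007i
  m=+7: Y*=-0.001348+0.027152i  Y=-0.360321-0.211769i  product +0.006236-0.009498i
Accumulated sum +0.193621-0.000000i; after 4π/(2l+1) scaling, +0.162208-0.000000i ⇒ P_7 = 0.162208

0.162208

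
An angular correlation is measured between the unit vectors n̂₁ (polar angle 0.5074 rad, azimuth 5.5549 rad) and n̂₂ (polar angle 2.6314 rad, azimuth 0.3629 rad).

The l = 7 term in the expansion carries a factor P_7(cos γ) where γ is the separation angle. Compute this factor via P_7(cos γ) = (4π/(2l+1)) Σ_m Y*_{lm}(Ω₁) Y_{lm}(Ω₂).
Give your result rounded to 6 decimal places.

Expand P_7 via completeness: Σ_{m} conj(Y_{7,m}) at Ω₁ times Y_{7,m} at Ω₂ —
  m=-7: Y*=(0.001203, 0.002963)  Y=(-0.002731, -0.001874)  product (0.000002, -0.000010)
  m=-6: Y*=(-0.007232, 0.020272)  Y=(0.012624, 0.018194)  product (-0.000460, 0.000124)
  m=-5: Y*=(-0.077903, 0.042542)  Y=(-0.021885, -0.088017)  product (0.005449, 0.005926)
  m=-4: Y*=(-0.241368, -0.056121)  Y=(-0.029883, 0.249517)  product (0.021216, -0.058548)
  m=-3: Y*=(-0.263485, -0.373748)  Y=(0.213065, -0.407173)  product (-0.208320, 0.027651)
  m=-2: Y*=(0.053054, -0.462447)  Y=(-0.344864, 0.306026)  product (0.123224, 0.175717)
  m=-1: Y*=(0.011737, -0.010467)  Y=(0.005866, -0.002227)  product (0.000046, -0.000088)
  m=+0: Y*=(-0.449532, -0.000000)  Y=(0.449762, 0.000000)  product (-0.202183, -0.000000)
  m=+1: Y*=(-0.011737, -0.010467)  Y=(-0.005866, -0.002227)  product (0.000046, 0.000088)
  m=+2: Y*=(0.053054, 0.462447)  Y=(-0.344864, -0.306026)  product (0.123224, -0.175717)
  m=+3: Y*=(0.263485, -0.373748)  Y=(-0.213065, -0.407173)  product (-0.208320, -0.027651)
  m=+4: Y*=(-0.241368, 0.056121)  Y=(-0.029883, -0.249517)  product (0.021216, 0.058548)
  m=+5: Y*=(0.077903, 0.042542)  Y=(0.021885, -0.088017)  product (0.005449, -0.005926)
  m=+6: Y*=(-0.007232, -0.020272)  Y=(0.012624, -0.018194)  product (-0.000460, -0.000124)
  m=+7: Y*=(-0.001203, 0.002963)  Y=(0.002731, -0.001874)  product (0.000002, 0.000010)
Σ over m = (-0.319868, -0.000000); ×(4π/15) → (-0.267972, -0.000000). Real part: -0.267972

-0.267972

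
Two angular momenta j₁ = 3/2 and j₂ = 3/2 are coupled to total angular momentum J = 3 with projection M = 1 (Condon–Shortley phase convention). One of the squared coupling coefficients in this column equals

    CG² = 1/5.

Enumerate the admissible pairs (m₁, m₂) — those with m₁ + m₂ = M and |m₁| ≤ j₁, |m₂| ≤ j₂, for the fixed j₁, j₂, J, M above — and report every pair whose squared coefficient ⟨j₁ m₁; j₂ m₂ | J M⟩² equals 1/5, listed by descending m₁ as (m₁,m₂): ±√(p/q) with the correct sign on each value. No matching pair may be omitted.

Admissible pairs with m₁+m₂ = M = 1: (-1/2,3/2), (1/2,1/2), (3/2,-1/2)
  (m₁,m₂)=(3/2,-1/2): CG² = 1/5, CG = +√(1/5)   ← matches the target
  (m₁,m₂)=(1/2,1/2): CG² = 3/5, CG = +√(3/5)
  (m₁,m₂)=(-1/2,3/2): CG² = 1/5, CG = +√(1/5)   ← matches the target
Pairs with CG² = 1/5: (3/2,-1/2): +√(1/5); (-1/2,3/2): +√(1/5)

(3/2,-1/2): +√(1/5); (-1/2,3/2): +√(1/5)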